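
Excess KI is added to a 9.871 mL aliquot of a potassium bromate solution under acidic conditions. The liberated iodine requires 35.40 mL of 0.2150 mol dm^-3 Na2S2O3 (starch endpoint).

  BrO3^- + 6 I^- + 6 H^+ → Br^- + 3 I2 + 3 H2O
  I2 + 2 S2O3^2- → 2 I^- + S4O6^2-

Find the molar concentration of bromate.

n(S2O3^2-) = 0.03540 × 0.2150 = 7.611 × 10^-3 mol
n(I2) = n(S2O3^2-)/2 = 3.805 × 10^-3 mol
From the 1:3 ratio, n(BrO3^-) in the aliquot = 1/3 × 3.805 × 10^-3 = 1.268 × 10^-3 mol
[BrO3^-] = 1.268 × 10^-3 / 0.009871 = 0.1285 mol/L

0.1285 mol/L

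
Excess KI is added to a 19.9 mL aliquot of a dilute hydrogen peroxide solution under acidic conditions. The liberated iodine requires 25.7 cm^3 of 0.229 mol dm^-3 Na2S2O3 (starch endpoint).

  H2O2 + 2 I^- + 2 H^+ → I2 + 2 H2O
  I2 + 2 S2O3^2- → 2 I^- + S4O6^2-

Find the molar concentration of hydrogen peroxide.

0.148 mol/L

n(S2O3^2-) = 0.0257 × 0.229 = 5.89 × 10^-3 mol
n(I2) = n(S2O3^2-)/2 = 2.94 × 10^-3 mol
n(H2O2) in the aliquot = 2.94 × 10^-3 mol (1:1 ratio)
[H2O2] = 2.94 × 10^-3 / 0.0199 = 0.148 mol/L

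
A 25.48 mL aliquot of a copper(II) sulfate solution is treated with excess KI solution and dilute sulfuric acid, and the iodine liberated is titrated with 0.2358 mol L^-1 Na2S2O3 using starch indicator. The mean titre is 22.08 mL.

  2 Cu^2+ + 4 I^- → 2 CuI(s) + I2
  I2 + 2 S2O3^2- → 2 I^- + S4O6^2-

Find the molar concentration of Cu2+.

n(S2O3^2-) = 0.02208 × 0.2358 = 5.206 × 10^-3 mol
n(I2) = n(S2O3^2-)/2 = 2.603 × 10^-3 mol
From the 2:1 ratio, n(Cu2+) in the aliquot = 2/1 × 2.603 × 10^-3 = 5.206 × 10^-3 mol
[Cu2+] = 5.206 × 10^-3 / 0.02548 = 0.2043 mol/L

0.2043 mol/L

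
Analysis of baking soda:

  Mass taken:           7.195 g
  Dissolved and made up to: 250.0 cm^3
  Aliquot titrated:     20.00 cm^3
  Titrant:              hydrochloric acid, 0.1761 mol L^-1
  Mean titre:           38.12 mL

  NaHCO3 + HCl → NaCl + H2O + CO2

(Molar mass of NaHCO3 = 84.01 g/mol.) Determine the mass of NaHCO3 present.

7.049 g

n(HCl) per titration = 0.03812 × 0.1761 = 6.713 × 10^-3 mol
n(NaHCO3) in each aliquot = 6.713 × 10^-3 mol (1:1 ratio)
n(NaHCO3) in the whole flask = 6.713 × 10^-3 × 250.0/20.00 = 0.08391 mol
mass of NaHCO3 = 0.08391 × 84.01 = 7.049 g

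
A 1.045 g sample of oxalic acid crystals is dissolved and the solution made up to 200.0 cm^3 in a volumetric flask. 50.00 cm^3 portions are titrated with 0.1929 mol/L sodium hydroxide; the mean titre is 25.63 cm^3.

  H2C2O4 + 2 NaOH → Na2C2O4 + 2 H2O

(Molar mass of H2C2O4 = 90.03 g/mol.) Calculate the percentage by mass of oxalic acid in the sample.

n(NaOH) per titration = 0.02563 × 0.1929 = 4.944 × 10^-3 mol
From the 1:2 ratio, n(H2C2O4) in each aliquot = 1/2 × 4.944 × 10^-3 = 2.472 × 10^-3 mol
n(H2C2O4) in the whole flask = 2.472 × 10^-3 × 200.0/50.00 = 9.888 × 10^-3 mol
mass of H2C2O4 = 9.888 × 10^-3 × 90.03 = 0.8902 g
% H2C2O4 = 0.8902 / 1.045 × 100 = 85.19 %

85.19 %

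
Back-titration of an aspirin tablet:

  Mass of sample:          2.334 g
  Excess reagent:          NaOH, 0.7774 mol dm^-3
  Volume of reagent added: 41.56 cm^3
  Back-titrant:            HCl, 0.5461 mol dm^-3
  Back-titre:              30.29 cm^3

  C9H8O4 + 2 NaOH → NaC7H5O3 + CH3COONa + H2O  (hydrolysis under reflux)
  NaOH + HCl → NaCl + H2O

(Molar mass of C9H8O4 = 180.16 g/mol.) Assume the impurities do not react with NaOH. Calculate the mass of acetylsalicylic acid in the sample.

n(NaOH) added = 0.04156 × 0.7774 = 0.03231 mol
n(HCl) used in back-titration = 0.03029 × 0.5461 = 0.01654 mol
n(NaOH) left over = 0.01654 mol (1:1 ratio)
n(NaOH) consumed by analyte = 0.03231 − 0.01654 = 0.01577 mol
From the 1:2 ratio, n(C9H8O4) = 1/2 × 0.01577 = 7.884 × 10^-3 mol
mass of C9H8O4 = 7.884 × 10^-3 × 180.16 = 1.420 g

1.420 g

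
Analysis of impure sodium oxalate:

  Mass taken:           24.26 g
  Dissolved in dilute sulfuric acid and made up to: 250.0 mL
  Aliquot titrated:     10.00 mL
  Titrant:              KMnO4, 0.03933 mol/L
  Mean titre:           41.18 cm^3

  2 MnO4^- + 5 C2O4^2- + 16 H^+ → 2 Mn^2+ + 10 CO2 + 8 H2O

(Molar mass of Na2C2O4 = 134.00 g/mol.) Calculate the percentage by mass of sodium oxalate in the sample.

55.91 %

n(KMnO4) per titration = 0.04118 × 0.03933 = 1.620 × 10^-3 mol
From the 5:2 ratio, n(Na2C2O4) in each aliquot = 5/2 × 1.620 × 10^-3 = 4.049 × 10^-3 mol
n(Na2C2O4) in the whole flask = 4.049 × 10^-3 × 250.0/10.00 = 0.1012 mol
mass of Na2C2O4 = 0.1012 × 134.00 = 13.56 g
% Na2C2O4 = 13.56 / 24.26 × 100 = 55.91 %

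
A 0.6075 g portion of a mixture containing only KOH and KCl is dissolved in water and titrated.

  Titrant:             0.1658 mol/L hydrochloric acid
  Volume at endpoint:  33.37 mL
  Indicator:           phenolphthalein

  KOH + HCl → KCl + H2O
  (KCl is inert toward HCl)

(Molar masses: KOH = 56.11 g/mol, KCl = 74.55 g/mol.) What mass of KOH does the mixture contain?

0.3104 g

n(HCl) = 0.03337 × 0.1658 = 5.533 × 10^-3 mol
Let x = n(KOH), y = n(KCl).
Titrant: 1x = 5.533 × 10^-3;  mass: 56.11x + 74.55y = 0.6075
Solving, x = 5.533 × 10^-3 mol, y = 3.985 × 10^-3 mol
mass of KOH = 5.533 × 10^-3 × 56.11 = 0.3104 g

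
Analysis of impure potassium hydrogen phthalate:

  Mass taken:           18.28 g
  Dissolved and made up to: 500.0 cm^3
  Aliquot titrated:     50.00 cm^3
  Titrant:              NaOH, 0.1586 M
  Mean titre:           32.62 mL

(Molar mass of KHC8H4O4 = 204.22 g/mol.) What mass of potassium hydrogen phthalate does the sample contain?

KHC8H4O4 + NaOH → KNaC8H4O4 + H2O
n(NaOH) per titration = 0.03262 × 0.1586 = 5.174 × 10^-3 mol
n(KHC8H4O4) in each aliquot = 5.174 × 10^-3 mol (1:1 ratio)
n(KHC8H4O4) in the whole flask = 5.174 × 10^-3 × 500.0/50.00 = 0.05174 mol
mass of KHC8H4O4 = 0.05174 × 204.22 = 10.57 g

10.57 g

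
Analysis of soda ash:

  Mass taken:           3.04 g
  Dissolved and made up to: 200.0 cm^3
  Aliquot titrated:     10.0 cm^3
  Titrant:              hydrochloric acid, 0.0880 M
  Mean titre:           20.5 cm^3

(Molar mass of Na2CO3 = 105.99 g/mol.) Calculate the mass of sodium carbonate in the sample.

1.91 g

Na2CO3 + 2 HCl → 2 NaCl + H2O + CO2
n(HCl) per titration = 0.0205 × 0.0880 = 1.80 × 10^-3 mol
From the 1:2 ratio, n(Na2CO3) in each aliquot = 1/2 × 1.80 × 10^-3 = 9.02 × 10^-4 mol
n(Na2CO3) in the whole flask = 9.02 × 10^-4 × 200.0/10.0 = 0.0180 mol
mass of Na2CO3 = 0.0180 × 105.99 = 1.91 g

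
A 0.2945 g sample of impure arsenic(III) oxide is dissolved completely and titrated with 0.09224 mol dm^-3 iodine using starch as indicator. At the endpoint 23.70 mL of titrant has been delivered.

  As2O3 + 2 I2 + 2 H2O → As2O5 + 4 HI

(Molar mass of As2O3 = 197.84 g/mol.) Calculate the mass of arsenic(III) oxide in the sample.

0.2162 g

n(I2) = 0.02370 L × 0.09224 mol/L = 2.186 × 10^-3 mol
From the 1:2 ratio, n(As2O3) = 1/2 × 2.186 × 10^-3 = 1.093 × 10^-3 mol
mass of As2O3 = 1.093 × 10^-3 × 197.84 g/mol = 0.2162 g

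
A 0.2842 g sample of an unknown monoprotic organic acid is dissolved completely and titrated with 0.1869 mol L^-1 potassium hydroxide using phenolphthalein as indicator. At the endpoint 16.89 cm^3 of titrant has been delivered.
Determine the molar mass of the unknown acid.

n(KOH) = 0.01689 L × 0.1869 mol/L = 3.157 × 10^-3 mol
n(HA) = 3.157 × 10^-3 mol (1:1 ratio)
M = m / n = 0.2842 g / 3.157 × 10^-3 mol = 90.03 g/mol

90.03 g/mol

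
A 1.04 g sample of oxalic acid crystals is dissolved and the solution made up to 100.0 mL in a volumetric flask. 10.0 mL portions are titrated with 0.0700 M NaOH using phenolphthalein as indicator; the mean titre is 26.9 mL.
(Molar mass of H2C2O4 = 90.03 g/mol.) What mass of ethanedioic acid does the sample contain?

0.848 g

H2C2O4 + 2 NaOH → Na2C2O4 + 2 H2O
n(NaOH) per titration = 0.0269 × 0.0700 = 1.88 × 10^-3 mol
From the 1:2 ratio, n(H2C2O4) in each aliquot = 1/2 × 1.88 × 10^-3 = 9.41 × 10^-4 mol
n(H2C2O4) in the whole flask = 9.41 × 10^-4 × 100.0/10.0 = 9.41 × 10^-3 mol
mass of H2C2O4 = 9.41 × 10^-3 × 90.03 = 0.848 g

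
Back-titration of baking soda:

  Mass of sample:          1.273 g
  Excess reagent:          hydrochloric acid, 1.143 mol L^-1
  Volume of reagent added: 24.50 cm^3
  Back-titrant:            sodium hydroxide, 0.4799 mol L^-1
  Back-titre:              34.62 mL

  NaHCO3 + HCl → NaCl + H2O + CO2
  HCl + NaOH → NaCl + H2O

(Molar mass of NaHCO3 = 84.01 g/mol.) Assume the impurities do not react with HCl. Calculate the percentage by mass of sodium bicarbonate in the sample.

n(HCl) added = 0.02450 × 1.143 = 0.02800 mol
n(NaOH) used in back-titration = 0.03462 × 0.4799 = 0.01661 mol
n(HCl) left over = 0.01661 mol (1:1 ratio)
n(HCl) consumed by analyte = 0.02800 − 0.01661 = 0.01139 mol
n(NaHCO3) = 0.01139 mol (1:1 ratio)
mass of NaHCO3 = 0.01139 × 84.01 = 0.9568 g
% NaHCO3 = 0.9568 / 1.273 × 100 = 75.16 %

75.16 %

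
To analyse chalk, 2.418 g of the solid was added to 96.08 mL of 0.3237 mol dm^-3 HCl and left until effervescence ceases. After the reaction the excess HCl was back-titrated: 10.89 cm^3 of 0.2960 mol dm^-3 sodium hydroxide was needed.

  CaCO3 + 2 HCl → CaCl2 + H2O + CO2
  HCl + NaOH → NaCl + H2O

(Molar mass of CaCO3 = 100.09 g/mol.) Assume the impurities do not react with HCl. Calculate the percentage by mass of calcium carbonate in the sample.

n(HCl) added = 0.09608 × 0.3237 = 0.03110 mol
n(NaOH) used in back-titration = 0.01089 × 0.2960 = 3.223 × 10^-3 mol
n(HCl) left over = 3.223 × 10^-3 mol (1:1 ratio)
n(HCl) consumed by analyte = 0.03110 − 3.223 × 10^-3 = 0.02788 mol
From the 1:2 ratio, n(CaCO3) = 1/2 × 0.02788 = 0.01394 mol
mass of CaCO3 = 0.01394 × 100.09 = 1.395 g
% CaCO3 = 1.395 / 2.418 × 100 = 57.70 %

57.70 %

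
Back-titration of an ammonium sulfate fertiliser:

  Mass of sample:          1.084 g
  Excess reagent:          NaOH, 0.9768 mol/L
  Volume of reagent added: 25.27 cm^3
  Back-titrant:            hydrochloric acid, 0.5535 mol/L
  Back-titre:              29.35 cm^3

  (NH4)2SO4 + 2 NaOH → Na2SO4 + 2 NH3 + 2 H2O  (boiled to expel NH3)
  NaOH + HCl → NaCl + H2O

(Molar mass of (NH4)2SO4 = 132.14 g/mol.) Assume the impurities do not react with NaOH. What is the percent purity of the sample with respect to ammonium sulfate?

51.43 %

n(NaOH) added = 0.02527 × 0.9768 = 0.02468 mol
n(HCl) used in back-titration = 0.02935 × 0.5535 = 0.01625 mol
n(NaOH) left over = 0.01625 mol (1:1 ratio)
n(NaOH) consumed by analyte = 0.02468 − 0.01625 = 8.439 × 10^-3 mol
From the 1:2 ratio, n((NH4)2SO4) = 1/2 × 8.439 × 10^-3 = 4.219 × 10^-3 mol
mass of (NH4)2SO4 = 4.219 × 10^-3 × 132.14 = 0.5575 g
% (NH4)2SO4 = 0.5575 / 1.084 × 100 = 51.43 %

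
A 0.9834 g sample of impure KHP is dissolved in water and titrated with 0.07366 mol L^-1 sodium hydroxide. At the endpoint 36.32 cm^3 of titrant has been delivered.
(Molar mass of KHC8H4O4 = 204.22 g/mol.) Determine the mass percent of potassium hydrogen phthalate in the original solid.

KHC8H4O4 + NaOH → KNaC8H4O4 + H2O
n(NaOH) = 0.03632 L × 0.07366 mol/L = 2.675 × 10^-3 mol
n(KHC8H4O4) = 2.675 × 10^-3 mol (1:1 ratio)
mass of KHC8H4O4 = 2.675 × 10^-3 × 204.22 g/mol = 0.5464 g
% KHC8H4O4 = 0.5464 / 0.9834 × 100 = 55.56 %

55.56 %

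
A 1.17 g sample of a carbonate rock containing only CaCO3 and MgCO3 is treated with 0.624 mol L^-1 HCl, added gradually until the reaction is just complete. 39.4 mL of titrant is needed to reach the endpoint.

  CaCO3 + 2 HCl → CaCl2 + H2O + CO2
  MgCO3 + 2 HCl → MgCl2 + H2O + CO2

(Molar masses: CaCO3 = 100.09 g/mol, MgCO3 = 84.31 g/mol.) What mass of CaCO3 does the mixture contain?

n(HCl) = 0.0394 × 0.624 = 0.0246 mol
Let x = n(CaCO3), y = n(MgCO3).
Titrant: 2x + 2y = 0.0246;  mass: 100.09x + 84.31y = 1.17
Solving, x = 8.47 × 10^-3 mol, y = 3.83 × 10^-3 mol
mass of CaCO3 = 8.47 × 10^-3 × 100.09 = 0.847 g

0.847 g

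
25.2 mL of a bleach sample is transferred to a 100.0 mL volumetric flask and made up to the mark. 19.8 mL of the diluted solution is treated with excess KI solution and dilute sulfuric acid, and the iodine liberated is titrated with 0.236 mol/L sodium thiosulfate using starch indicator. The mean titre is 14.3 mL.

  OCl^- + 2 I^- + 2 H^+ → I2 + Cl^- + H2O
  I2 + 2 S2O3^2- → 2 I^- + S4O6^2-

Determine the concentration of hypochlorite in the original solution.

0.338 mol/L

n(S2O3^2-) = 0.0143 × 0.236 = 3.37 × 10^-3 mol
n(I2) = n(S2O3^2-)/2 = 1.69 × 10^-3 mol
n(OCl^-) in the aliquot = 1.69 × 10^-3 mol (1:1 ratio)
[OCl^-]_dilute = 1.69 × 10^-3 / 0.0198 = 0.0852 mol/L
[OCl^-]_original = 0.0852 × 100.0/25.2 = 0.338 mol/L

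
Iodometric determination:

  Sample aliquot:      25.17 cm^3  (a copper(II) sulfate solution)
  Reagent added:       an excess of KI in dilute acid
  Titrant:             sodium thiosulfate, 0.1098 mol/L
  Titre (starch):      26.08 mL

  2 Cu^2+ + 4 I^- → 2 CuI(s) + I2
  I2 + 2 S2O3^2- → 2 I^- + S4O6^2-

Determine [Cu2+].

0.1138 mol/L

n(S2O3^2-) = 0.02608 × 0.1098 = 2.864 × 10^-3 mol
n(I2) = n(S2O3^2-)/2 = 1.432 × 10^-3 mol
From the 2:1 ratio, n(Cu2+) in the aliquot = 2/1 × 1.432 × 10^-3 = 2.864 × 10^-3 mol
[Cu2+] = 2.864 × 10^-3 / 0.02517 = 0.1138 mol/L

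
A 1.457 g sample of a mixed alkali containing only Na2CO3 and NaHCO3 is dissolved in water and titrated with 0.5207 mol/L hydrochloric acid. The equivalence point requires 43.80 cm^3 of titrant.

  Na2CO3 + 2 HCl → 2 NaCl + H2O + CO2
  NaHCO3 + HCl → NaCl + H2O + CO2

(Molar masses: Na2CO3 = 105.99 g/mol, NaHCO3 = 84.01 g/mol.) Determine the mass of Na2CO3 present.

0.7843 g

n(HCl) = 0.04380 × 0.5207 = 0.02281 mol
Let x = n(Na2CO3), y = n(NaHCO3).
Titrant: 2x + 1y = 0.02281;  mass: 105.99x + 84.01y = 1.457
Solving, x = 7.399 × 10^-3 mol, y = 8.008 × 10^-3 mol
mass of Na2CO3 = 7.399 × 10^-3 × 105.99 = 0.7843 g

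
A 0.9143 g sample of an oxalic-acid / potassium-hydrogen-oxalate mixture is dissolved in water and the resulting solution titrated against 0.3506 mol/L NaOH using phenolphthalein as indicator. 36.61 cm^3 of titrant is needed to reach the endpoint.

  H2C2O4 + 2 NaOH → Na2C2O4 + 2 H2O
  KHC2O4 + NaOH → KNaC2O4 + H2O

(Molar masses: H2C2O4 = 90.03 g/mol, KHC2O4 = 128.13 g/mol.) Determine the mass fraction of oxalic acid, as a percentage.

n(NaOH) = 0.03661 × 0.3506 = 0.01284 mol
Let x = n(H2C2O4), y = n(KHC2O4).
Titrant: 2x + 1y = 0.01284;  mass: 90.03x + 128.13y = 0.9143
Solving, x = 4.393 × 10^-3 mol, y = 4.049 × 10^-3 mol
mass of H2C2O4 = 4.393 × 10^-3 × 90.03 = 0.3955 g
% H2C2O4 = 0.3955 / 0.9143 × 100 = 43.26 %

43.26 %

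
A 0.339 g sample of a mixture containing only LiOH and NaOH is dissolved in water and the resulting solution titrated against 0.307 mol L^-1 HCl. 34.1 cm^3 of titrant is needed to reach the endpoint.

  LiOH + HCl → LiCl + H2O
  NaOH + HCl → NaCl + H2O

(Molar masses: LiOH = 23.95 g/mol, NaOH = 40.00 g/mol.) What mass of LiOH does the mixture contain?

n(HCl) = 0.0341 × 0.307 = 0.0105 mol
Let x = n(LiOH), y = n(NaOH).
Titrant: 1x + 1y = 0.0105;  mass: 23.95x + 40.00y = 0.339
Solving, x = 4.97 × 10^-3 mol, y = 5.50 × 10^-3 mol
mass of LiOH = 4.97 × 10^-3 × 23.95 = 0.119 g

0.119 g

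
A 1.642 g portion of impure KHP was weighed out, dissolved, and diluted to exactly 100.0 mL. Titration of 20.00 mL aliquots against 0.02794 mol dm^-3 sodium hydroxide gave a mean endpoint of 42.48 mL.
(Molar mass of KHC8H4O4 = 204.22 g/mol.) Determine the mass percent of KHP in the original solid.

73.81 %

KHC8H4O4 + NaOH → KNaC8H4O4 + H2O
n(NaOH) per titration = 0.04248 × 0.02794 = 1.187 × 10^-3 mol
n(KHC8H4O4) in each aliquot = 1.187 × 10^-3 mol (1:1 ratio)
n(KHC8H4O4) in the whole flask = 1.187 × 10^-3 × 100.0/20.00 = 5.934 × 10^-3 mol
mass of KHC8H4O4 = 5.934 × 10^-3 × 204.22 = 1.212 g
% KHC8H4O4 = 1.212 / 1.642 × 100 = 73.81 %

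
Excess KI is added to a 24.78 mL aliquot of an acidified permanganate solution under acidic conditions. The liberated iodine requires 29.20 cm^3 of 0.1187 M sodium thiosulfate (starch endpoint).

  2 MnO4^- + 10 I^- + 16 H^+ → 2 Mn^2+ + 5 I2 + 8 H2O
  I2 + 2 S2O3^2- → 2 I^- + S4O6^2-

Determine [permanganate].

n(S2O3^2-) = 0.02920 × 0.1187 = 3.466 × 10^-3 mol
n(I2) = n(S2O3^2-)/2 = 1.733 × 10^-3 mol
From the 2:5 ratio, n(MnO4^-) in the aliquot = 2/5 × 1.733 × 10^-3 = 6.932 × 10^-4 mol
[MnO4^-] = 6.932 × 10^-4 / 0.02478 = 0.02797 mol/L

0.02797 M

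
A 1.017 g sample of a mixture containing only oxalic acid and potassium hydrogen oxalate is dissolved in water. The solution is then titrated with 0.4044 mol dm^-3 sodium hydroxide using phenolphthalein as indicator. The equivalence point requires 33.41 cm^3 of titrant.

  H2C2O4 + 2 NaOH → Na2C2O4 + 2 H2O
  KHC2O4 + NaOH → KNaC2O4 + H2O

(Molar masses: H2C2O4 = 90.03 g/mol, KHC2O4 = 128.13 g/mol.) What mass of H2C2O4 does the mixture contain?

n(NaOH) = 0.03341 × 0.4044 = 0.01351 mol
Let x = n(H2C2O4), y = n(KHC2O4).
Titrant: 2x + 1y = 0.01351;  mass: 90.03x + 128.13y = 1.017
Solving, x = 4.296 × 10^-3 mol, y = 4.919 × 10^-3 mol
mass of H2C2O4 = 4.296 × 10^-3 × 90.03 = 0.3868 g

0.3868 g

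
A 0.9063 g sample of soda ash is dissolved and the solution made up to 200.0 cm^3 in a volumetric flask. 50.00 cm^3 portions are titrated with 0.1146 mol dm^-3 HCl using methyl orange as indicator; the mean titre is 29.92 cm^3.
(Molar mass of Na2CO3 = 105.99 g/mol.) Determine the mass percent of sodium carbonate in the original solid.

80.20 %

Na2CO3 + 2 HCl → 2 NaCl + H2O + CO2
n(HCl) per titration = 0.02992 × 0.1146 = 3.429 × 10^-3 mol
From the 1:2 ratio, n(Na2CO3) in each aliquot = 1/2 × 3.429 × 10^-3 = 1.714 × 10^-3 mol
n(Na2CO3) in the whole flask = 1.714 × 10^-3 × 200.0/50.00 = 6.858 × 10^-3 mol
mass of Na2CO3 = 6.858 × 10^-3 × 105.99 = 0.7268 g
% Na2CO3 = 0.7268 / 0.9063 × 100 = 80.20 %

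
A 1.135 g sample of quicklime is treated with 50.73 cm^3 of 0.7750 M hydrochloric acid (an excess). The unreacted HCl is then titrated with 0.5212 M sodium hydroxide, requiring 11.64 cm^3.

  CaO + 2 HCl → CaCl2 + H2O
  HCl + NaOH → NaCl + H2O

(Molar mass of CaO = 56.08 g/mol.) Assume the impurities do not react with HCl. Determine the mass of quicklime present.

n(HCl) added = 0.05073 × 0.7750 = 0.03932 mol
n(NaOH) used in back-titration = 0.01164 × 0.5212 = 6.067 × 10^-3 mol
n(HCl) left over = 6.067 × 10^-3 mol (1:1 ratio)
n(HCl) consumed by analyte = 0.03932 − 6.067 × 10^-3 = 0.03325 mol
From the 1:2 ratio, n(CaO) = 1/2 × 0.03325 = 0.01662 mol
mass of CaO = 0.01662 × 56.08 = 0.9323 g

0.9323 g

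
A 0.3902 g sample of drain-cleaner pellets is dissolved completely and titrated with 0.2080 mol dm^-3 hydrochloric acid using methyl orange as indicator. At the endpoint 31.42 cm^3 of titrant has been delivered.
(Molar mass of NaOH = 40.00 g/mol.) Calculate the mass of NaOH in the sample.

NaOH + HCl → NaCl + H2O
n(HCl) = 0.03142 L × 0.2080 mol/L = 6.535 × 10^-3 mol
n(NaOH) = 6.535 × 10^-3 mol (1:1 ratio)
mass of NaOH = 6.535 × 10^-3 × 40.00 g/mol = 0.2614 g

0.2614 g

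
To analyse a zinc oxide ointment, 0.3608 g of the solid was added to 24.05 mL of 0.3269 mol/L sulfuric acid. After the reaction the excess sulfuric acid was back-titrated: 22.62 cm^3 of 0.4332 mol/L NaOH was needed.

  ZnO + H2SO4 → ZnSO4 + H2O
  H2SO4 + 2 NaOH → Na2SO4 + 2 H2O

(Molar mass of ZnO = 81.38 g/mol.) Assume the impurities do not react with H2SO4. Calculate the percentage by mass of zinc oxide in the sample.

n(H2SO4) added = 0.02405 × 0.3269 = 7.862 × 10^-3 mol
n(NaOH) used in back-titration = 0.02262 × 0.4332 = 9.799 × 10^-3 mol
From the 1:2 ratio, n(H2SO4) left over = 1/2 × 9.799 × 10^-3 = 4.899 × 10^-3 mol
n(H2SO4) consumed by analyte = 7.862 × 10^-3 − 4.899 × 10^-3 = 2.962 × 10^-3 mol
n(ZnO) = 2.962 × 10^-3 mol (1:1 ratio)
mass of ZnO = 2.962 × 10^-3 × 81.38 = 0.2411 g
% ZnO = 0.2411 / 0.3608 × 100 = 66.82 %

66.82 %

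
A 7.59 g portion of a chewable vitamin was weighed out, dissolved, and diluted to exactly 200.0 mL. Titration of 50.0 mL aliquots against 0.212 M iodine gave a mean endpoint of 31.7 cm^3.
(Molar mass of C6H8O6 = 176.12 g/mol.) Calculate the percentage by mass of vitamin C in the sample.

C6H8O6 + I2 → C6H6O6 + 2 HI
n(I2) per titration = 0.0317 × 0.212 = 6.72 × 10^-3 mol
n(C6H8O6) in each aliquot = 6.72 × 10^-3 mol (1:1 ratio)
n(C6H8O6) in the whole flask = 6.72 × 10^-3 × 200.0/50.0 = 0.0269 mol
mass of C6H8O6 = 0.0269 × 176.12 = 4.73 g
% C6H8O6 = 4.73 / 7.59 × 100 = 62.4 %

62.4 %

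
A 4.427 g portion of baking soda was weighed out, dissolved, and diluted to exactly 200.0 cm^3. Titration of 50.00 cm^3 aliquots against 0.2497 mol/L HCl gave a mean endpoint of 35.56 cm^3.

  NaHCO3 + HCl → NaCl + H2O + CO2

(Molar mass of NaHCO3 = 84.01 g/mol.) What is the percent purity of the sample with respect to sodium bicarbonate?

n(HCl) per titration = 0.03556 × 0.2497 = 8.879 × 10^-3 mol
n(NaHCO3) in each aliquot = 8.879 × 10^-3 mol (1:1 ratio)
n(NaHCO3) in the whole flask = 8.879 × 10^-3 × 200.0/50.00 = 0.03552 mol
mass of NaHCO3 = 0.03552 × 84.01 = 2.984 g
% NaHCO3 = 2.984 / 4.427 × 100 = 67.40 %

67.40 %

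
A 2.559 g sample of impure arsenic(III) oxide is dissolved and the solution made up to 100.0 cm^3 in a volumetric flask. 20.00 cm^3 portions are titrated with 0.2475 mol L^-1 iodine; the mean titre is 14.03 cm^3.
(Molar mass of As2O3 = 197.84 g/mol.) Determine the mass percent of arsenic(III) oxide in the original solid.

67.11 %

As2O3 + 2 I2 + 2 H2O → As2O5 + 4 HI
n(I2) per titration = 0.01403 × 0.2475 = 3.472 × 10^-3 mol
From the 1:2 ratio, n(As2O3) in each aliquot = 1/2 × 3.472 × 10^-3 = 1.736 × 10^-3 mol
n(As2O3) in the whole flask = 1.736 × 10^-3 × 100.0/20.00 = 8.681 × 10^-3 mol
mass of As2O3 = 8.681 × 10^-3 × 197.84 = 1.717 g
% As2O3 = 1.717 / 2.559 × 100 = 67.11 %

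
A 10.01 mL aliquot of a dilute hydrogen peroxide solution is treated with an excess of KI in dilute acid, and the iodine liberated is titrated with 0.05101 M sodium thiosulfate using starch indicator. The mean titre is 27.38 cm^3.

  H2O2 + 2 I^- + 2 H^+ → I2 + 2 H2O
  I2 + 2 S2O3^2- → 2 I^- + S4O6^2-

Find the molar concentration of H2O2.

n(S2O3^2-) = 0.02738 × 0.05101 = 1.397 × 10^-3 mol
n(I2) = n(S2O3^2-)/2 = 6.983 × 10^-4 mol
n(H2O2) in the aliquot = 6.983 × 10^-4 mol (1:1 ratio)
[H2O2] = 6.983 × 10^-4 / 0.01001 = 0.06976 mol/L

0.06976 M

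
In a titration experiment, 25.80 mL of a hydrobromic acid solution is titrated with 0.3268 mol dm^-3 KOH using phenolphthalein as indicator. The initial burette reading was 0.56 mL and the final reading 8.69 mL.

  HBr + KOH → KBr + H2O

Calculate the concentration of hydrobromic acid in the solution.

0.1030 mol/L

n(KOH) = 0.008130 L × 0.3268 mol/L = 2.657 × 10^-3 mol
n(HBr) = 2.657 × 10^-3 mol (1:1 mole ratio)
[HBr] = 2.657 × 10^-3 mol / 0.02580 L = 0.1030 mol/L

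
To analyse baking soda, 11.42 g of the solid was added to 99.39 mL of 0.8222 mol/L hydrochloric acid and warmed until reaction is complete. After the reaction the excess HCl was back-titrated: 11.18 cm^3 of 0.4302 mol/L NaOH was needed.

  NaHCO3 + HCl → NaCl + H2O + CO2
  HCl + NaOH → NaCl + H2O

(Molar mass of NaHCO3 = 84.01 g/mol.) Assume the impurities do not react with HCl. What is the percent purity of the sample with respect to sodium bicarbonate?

n(HCl) added = 0.09939 × 0.8222 = 0.08172 mol
n(NaOH) used in back-titration = 0.01118 × 0.4302 = 4.810 × 10^-3 mol
n(HCl) left over = 4.810 × 10^-3 mol (1:1 ratio)
n(HCl) consumed by analyte = 0.08172 − 4.810 × 10^-3 = 0.07691 mol
n(NaHCO3) = 0.07691 mol (1:1 ratio)
mass of NaHCO3 = 0.07691 × 84.01 = 6.461 g
% NaHCO3 = 6.461 / 11.42 × 100 = 56.58 %

56.58 %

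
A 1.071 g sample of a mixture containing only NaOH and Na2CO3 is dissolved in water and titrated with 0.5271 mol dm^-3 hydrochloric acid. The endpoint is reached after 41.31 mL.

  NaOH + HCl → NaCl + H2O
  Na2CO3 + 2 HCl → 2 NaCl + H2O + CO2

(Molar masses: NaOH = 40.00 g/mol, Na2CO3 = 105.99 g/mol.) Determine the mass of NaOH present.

n(HCl) = 0.04131 × 0.5271 = 0.02177 mol
Let x = n(NaOH), y = n(Na2CO3).
Titrant: 1x + 2y = 0.02177;  mass: 40.00x + 105.99y = 1.071
Solving, x = 6.382 × 10^-3 mol, y = 7.696 × 10^-3 mol
mass of NaOH = 6.382 × 10^-3 × 40.00 = 0.2553 g

0.2553 g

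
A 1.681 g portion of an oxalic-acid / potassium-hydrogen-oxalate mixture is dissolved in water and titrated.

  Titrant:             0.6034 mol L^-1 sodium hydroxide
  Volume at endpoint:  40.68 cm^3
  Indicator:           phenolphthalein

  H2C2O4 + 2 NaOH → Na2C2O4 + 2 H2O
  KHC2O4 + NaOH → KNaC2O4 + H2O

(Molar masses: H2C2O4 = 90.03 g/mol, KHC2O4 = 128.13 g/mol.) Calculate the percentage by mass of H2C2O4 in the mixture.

47.17 %

n(NaOH) = 0.04068 × 0.6034 = 0.02455 mol
Let x = n(H2C2O4), y = n(KHC2O4).
Titrant: 2x + 1y = 0.02455;  mass: 90.03x + 128.13y = 1.681
Solving, x = 8.808 × 10^-3 mol, y = 6.931 × 10^-3 mol
mass of H2C2O4 = 8.808 × 10^-3 × 90.03 = 0.7930 g
% H2C2O4 = 0.7930 / 1.681 × 100 = 47.17 %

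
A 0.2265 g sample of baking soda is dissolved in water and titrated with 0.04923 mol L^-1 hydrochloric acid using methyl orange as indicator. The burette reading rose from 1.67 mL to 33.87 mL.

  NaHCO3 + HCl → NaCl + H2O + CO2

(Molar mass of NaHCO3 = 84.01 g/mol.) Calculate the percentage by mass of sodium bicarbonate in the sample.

n(HCl) = 0.03220 L × 0.04923 mol/L = 1.585 × 10^-3 mol
n(NaHCO3) = 1.585 × 10^-3 mol (1:1 ratio)
mass of NaHCO3 = 1.585 × 10^-3 × 84.01 g/mol = 0.1332 g
% NaHCO3 = 0.1332 / 0.2265 × 100 = 58.80 %

58.80 %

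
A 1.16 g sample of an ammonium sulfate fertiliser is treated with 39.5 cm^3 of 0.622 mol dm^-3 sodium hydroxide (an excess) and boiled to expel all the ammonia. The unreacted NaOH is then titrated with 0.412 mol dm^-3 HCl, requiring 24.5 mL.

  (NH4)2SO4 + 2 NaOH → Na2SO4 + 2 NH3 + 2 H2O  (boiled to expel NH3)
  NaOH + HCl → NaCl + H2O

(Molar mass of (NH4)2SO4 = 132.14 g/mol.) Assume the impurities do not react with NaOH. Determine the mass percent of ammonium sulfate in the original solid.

n(NaOH) added = 0.0395 × 0.622 = 0.0246 mol
n(HCl) used in back-titration = 0.0245 × 0.412 = 0.0101 mol
n(NaOH) left over = 0.0101 mol (1:1 ratio)
n(NaOH) consumed by analyte = 0.0246 − 0.0101 = 0.0145 mol
From the 1:2 ratio, n((NH4)2SO4) = 1/2 × 0.0145 = 7.24 × 10^-3 mol
mass of (NH4)2SO4 = 7.24 × 10^-3 × 132.14 = 0.956 g
% (NH4)2SO4 = 0.956 / 1.16 × 100 = 82.4 %

82.4 %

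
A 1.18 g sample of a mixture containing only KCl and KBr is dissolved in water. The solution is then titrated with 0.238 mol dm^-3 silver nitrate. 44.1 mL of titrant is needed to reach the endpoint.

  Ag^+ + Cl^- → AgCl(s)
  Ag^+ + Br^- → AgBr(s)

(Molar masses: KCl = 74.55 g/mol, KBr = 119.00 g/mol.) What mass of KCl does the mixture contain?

n(AgNO3) = 0.0441 × 0.238 = 0.0105 mol
Let x = n(KCl), y = n(KBr).
Titrant: 1x + 1y = 0.0105;  mass: 74.55x + 119.00y = 1.18
Solving, x = 1.55 × 10^-3 mol, y = 8.94 × 10^-3 mol
mass of KCl = 1.55 × 10^-3 × 74.55 = 0.116 g

0.116 g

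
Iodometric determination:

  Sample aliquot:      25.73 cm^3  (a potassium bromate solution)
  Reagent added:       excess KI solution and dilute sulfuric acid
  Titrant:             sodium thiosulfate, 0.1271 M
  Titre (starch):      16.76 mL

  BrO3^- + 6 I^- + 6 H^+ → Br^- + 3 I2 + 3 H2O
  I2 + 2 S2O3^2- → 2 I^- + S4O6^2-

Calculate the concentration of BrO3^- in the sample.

n(S2O3^2-) = 0.01676 × 0.1271 = 2.130 × 10^-3 mol
n(I2) = n(S2O3^2-)/2 = 1.065 × 10^-3 mol
From the 1:3 ratio, n(BrO3^-) in the aliquot = 1/3 × 1.065 × 10^-3 = 3.550 × 10^-4 mol
[BrO3^-] = 3.550 × 10^-4 / 0.02573 = 0.01380 mol/L

0.01380 M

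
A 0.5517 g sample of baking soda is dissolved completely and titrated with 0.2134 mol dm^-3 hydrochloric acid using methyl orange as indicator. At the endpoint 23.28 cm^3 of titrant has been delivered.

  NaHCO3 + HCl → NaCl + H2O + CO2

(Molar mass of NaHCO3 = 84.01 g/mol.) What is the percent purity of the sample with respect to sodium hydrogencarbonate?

n(HCl) = 0.02328 L × 0.2134 mol/L = 4.968 × 10^-3 mol
n(NaHCO3) = 4.968 × 10^-3 mol (1:1 ratio)
mass of NaHCO3 = 4.968 × 10^-3 × 84.01 g/mol = 0.4174 g
% NaHCO3 = 0.4174 / 0.5517 × 100 = 75.65 %

75.65 %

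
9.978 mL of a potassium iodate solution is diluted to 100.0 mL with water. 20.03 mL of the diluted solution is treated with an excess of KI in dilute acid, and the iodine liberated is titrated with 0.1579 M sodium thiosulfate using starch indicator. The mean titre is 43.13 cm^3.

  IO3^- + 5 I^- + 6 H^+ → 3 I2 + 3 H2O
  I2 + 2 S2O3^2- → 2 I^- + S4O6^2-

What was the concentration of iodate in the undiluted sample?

0.5679 M

n(S2O3^2-) = 0.04313 × 0.1579 = 6.810 × 10^-3 mol
n(I2) = n(S2O3^2-)/2 = 3.405 × 10^-3 mol
From the 1:3 ratio, n(IO3^-) in the aliquot = 1/3 × 3.405 × 10^-3 = 1.135 × 10^-3 mol
[IO3^-]_dilute = 1.135 × 10^-3 / 0.02003 = 0.05667 mol/L
[IO3^-]_original = 0.05667 × 100.0/9.978 = 0.5679 mol/L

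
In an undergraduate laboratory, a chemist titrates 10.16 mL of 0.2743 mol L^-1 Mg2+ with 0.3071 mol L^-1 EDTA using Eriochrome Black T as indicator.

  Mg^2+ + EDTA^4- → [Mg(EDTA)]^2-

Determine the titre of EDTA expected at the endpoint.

9.075 mL

n(Mg2+) = 0.01016 L × 0.2743 mol/L = 2.787 × 10^-3 mol
n(EDTA) = 2.787 × 10^-3 mol (1:1 stoichiometry)
V(EDTA) = 2.787 × 10^-3 mol / 0.3071 mol/L = 0.009075 L = 9.075 mL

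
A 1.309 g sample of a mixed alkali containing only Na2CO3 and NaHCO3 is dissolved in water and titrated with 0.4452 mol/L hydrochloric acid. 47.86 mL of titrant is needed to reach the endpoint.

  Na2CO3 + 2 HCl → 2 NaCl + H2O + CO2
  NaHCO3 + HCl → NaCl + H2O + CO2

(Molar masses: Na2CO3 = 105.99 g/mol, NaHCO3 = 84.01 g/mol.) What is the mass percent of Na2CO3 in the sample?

62.79 %

n(HCl) = 0.04786 × 0.4452 = 0.02131 mol
Let x = n(Na2CO3), y = n(NaHCO3).
Titrant: 2x + 1y = 0.02131;  mass: 105.99x + 84.01y = 1.309
Solving, x = 7.755 × 10^-3 mol, y = 5.798 × 10^-3 mol
mass of Na2CO3 = 7.755 × 10^-3 × 105.99 = 0.8219 g
% Na2CO3 = 0.8219 / 1.309 × 100 = 62.79 %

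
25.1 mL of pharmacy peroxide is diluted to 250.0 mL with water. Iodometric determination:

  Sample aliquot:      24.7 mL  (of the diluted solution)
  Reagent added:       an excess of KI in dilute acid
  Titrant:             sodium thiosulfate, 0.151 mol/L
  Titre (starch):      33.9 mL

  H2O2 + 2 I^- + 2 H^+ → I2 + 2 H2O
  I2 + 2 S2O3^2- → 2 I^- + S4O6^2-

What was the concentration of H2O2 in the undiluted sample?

1.03 mol/L

n(S2O3^2-) = 0.0339 × 0.151 = 5.12 × 10^-3 mol
n(I2) = n(S2O3^2-)/2 = 2.56 × 10^-3 mol
n(H2O2) in the aliquot = 2.56 × 10^-3 mol (1:1 ratio)
[H2O2]_dilute = 2.56 × 10^-3 / 0.0247 = 0.104 mol/L
[H2O2]_original = 0.104 × 250.0/25.1 = 1.03 mol/L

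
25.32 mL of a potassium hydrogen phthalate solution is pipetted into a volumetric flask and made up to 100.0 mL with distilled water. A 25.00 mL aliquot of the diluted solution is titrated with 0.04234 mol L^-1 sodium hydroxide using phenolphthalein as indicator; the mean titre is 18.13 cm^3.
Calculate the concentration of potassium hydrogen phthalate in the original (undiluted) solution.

0.1213 mol/L

KHC8H4O4 + NaOH → KNaC8H4O4 + H2O
n(NaOH) = 0.01813 × 0.04234 = 7.676 × 10^-4 mol
n(KHC8H4O4) in the aliquot = 7.676 × 10^-4 mol (1:1 ratio)
[KHC8H4O4]_dilute = 7.676 × 10^-4 / 0.02500 = 0.03070 mol/L
Dilution factor = 100.0 / 25.32 = 3.949
[KHC8H4O4]_stock = 0.03070 × 3.949 = 0.1213 mol/L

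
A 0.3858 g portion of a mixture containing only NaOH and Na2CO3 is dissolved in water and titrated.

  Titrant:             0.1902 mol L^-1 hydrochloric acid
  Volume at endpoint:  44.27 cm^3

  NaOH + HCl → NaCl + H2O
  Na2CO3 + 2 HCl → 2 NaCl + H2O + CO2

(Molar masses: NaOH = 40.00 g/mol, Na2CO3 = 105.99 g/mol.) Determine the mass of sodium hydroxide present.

0.1860 g

n(HCl) = 0.04427 × 0.1902 = 8.420 × 10^-3 mol
Let x = n(NaOH), y = n(Na2CO3).
Titrant: 1x + 2y = 8.420 × 10^-3;  mass: 40.00x + 105.99y = 0.3858
Solving, x = 4.650 × 10^-3 mol, y = 1.885 × 10^-3 mol
mass of NaOH = 4.650 × 10^-3 × 40.00 = 0.1860 g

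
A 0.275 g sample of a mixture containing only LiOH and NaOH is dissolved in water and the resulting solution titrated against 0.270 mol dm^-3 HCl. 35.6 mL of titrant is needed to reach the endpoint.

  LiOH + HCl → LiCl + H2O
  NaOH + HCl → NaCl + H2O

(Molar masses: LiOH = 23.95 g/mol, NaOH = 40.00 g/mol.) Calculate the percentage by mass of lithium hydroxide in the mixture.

59.4 %

n(HCl) = 0.0356 × 0.270 = 9.61 × 10^-3 mol
Let x = n(LiOH), y = n(NaOH).
Titrant: 1x + 1y = 9.61 × 10^-3;  mass: 23.95x + 40.00y = 0.275
Solving, x = 6.82 × 10^-3 mol, y = 2.79 × 10^-3 mol
mass of LiOH = 6.82 × 10^-3 × 23.95 = 0.163 g
% LiOH = 0.163 / 0.275 × 100 = 59.4 %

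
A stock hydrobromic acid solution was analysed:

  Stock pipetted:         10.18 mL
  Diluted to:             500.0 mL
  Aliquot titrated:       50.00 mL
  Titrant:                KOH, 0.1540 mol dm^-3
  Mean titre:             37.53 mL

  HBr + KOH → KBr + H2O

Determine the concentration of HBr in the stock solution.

n(KOH) = 0.03753 × 0.1540 = 5.780 × 10^-3 mol
n(HBr) in the aliquot = 5.780 × 10^-3 mol (1:1 ratio)
[HBr]_dilute = 5.780 × 10^-3 / 0.05000 = 0.1156 mol/L
Dilution factor = 500.0 / 10.18 = 49.12
[HBr]_stock = 0.1156 × 49.12 = 5.677 mol/L

5.677 mol/L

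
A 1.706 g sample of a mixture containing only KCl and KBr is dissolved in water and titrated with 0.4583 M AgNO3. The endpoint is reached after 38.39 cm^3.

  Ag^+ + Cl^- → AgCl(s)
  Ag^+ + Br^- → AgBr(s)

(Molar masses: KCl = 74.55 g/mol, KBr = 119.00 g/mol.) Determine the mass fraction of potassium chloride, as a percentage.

n(AgNO3) = 0.03839 × 0.4583 = 0.01759 mol
Let x = n(KCl), y = n(KBr).
Titrant: 1x + 1y = 0.01759;  mass: 74.55x + 119.00y = 1.706
Solving, x = 8.722 × 10^-3 mol, y = 8.872 × 10^-3 mol
mass of KCl = 8.722 × 10^-3 × 74.55 = 0.6502 g
% KCl = 0.6502 / 1.706 × 100 = 38.11 %

38.11 %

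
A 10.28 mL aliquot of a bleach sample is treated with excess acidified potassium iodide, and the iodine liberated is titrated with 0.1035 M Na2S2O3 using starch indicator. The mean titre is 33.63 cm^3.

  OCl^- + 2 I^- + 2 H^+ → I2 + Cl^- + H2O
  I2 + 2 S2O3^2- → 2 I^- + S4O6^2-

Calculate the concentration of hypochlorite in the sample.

0.1693 M

n(S2O3^2-) = 0.03363 × 0.1035 = 3.481 × 10^-3 mol
n(I2) = n(S2O3^2-)/2 = 1.740 × 10^-3 mol
n(OCl^-) in the aliquot = 1.740 × 10^-3 mol (1:1 ratio)
[OCl^-] = 1.740 × 10^-3 / 0.01028 = 0.1693 mol/L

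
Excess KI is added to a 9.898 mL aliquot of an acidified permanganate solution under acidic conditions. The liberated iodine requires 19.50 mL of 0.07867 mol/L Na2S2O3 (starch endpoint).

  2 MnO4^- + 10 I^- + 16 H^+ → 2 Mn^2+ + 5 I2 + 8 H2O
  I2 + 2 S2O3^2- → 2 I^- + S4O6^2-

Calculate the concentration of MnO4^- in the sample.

n(S2O3^2-) = 0.01950 × 0.07867 = 1.534 × 10^-3 mol
n(I2) = n(S2O3^2-)/2 = 7.670 × 10^-4 mol
From the 2:5 ratio, n(MnO4^-) in the aliquot = 2/5 × 7.670 × 10^-4 = 3.068 × 10^-4 mol
[MnO4^-] = 3.068 × 10^-4 / 0.009898 = 0.03100 mol/L

0.03100 mol/L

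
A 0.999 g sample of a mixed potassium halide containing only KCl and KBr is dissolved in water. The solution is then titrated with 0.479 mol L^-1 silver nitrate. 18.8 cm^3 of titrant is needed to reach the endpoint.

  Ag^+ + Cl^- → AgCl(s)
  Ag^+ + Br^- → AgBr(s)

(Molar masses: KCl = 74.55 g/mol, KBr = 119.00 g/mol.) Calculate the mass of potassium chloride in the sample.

n(AgNO3) = 0.0188 × 0.479 = 9.01 × 10^-3 mol
Let x = n(KCl), y = n(KBr).
Titrant: 1x + 1y = 9.01 × 10^-3;  mass: 74.55x + 119.00y = 0.999
Solving, x = 1.63 × 10^-3 mol, y = 7.37 × 10^-3 mol
mass of KCl = 1.63 × 10^-3 × 74.55 = 0.122 g

0.122 g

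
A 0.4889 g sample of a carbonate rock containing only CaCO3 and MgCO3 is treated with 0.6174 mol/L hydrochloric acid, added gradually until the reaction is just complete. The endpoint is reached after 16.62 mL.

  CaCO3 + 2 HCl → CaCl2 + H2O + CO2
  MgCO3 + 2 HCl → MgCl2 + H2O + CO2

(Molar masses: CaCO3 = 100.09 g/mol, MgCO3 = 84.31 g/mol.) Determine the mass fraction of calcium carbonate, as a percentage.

73.09 %

n(HCl) = 0.01662 × 0.6174 = 0.01026 mol
Let x = n(CaCO3), y = n(MgCO3).
Titrant: 2x + 2y = 0.01026;  mass: 100.09x + 84.31y = 0.4889
Solving, x = 3.570 × 10^-3 mol, y = 1.560 × 10^-3 mol
mass of CaCO3 = 3.570 × 10^-3 × 100.09 = 0.3574 g
% CaCO3 = 0.3574 / 0.4889 × 100 = 73.09 %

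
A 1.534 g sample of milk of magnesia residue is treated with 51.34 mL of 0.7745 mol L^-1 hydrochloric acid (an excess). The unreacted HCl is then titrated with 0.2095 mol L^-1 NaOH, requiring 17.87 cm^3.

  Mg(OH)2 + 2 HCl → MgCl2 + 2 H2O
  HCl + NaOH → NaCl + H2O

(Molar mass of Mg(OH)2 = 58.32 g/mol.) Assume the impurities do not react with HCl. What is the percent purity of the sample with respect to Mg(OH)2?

n(HCl) added = 0.05134 × 0.7745 = 0.03976 mol
n(NaOH) used in back-titration = 0.01787 × 0.2095 = 3.744 × 10^-3 mol
n(HCl) left over = 3.744 × 10^-3 mol (1:1 ratio)
n(HCl) consumed by analyte = 0.03976 − 3.744 × 10^-3 = 0.03602 mol
From the 1:2 ratio, n(Mg(OH)2) = 1/2 × 0.03602 = 0.01801 mol
mass of Mg(OH)2 = 0.01801 × 58.32 = 1.050 g
% Mg(OH)2 = 1.050 / 1.534 × 100 = 68.47 %

68.47 %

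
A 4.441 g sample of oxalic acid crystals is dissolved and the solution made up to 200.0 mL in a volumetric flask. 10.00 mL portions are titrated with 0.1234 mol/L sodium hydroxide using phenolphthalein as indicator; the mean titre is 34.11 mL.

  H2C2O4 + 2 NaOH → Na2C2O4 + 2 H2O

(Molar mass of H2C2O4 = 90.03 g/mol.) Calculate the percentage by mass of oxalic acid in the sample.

n(NaOH) per titration = 0.03411 × 0.1234 = 4.209 × 10^-3 mol
From the 1:2 ratio, n(H2C2O4) in each aliquot = 1/2 × 4.209 × 10^-3 = 2.105 × 10^-3 mol
n(H2C2O4) in the whole flask = 2.105 × 10^-3 × 200.0/10.00 = 0.04209 mol
mass of H2C2O4 = 0.04209 × 90.03 = 3.790 g
% H2C2O4 = 3.790 / 4.441 × 100 = 85.33 %

85.33 %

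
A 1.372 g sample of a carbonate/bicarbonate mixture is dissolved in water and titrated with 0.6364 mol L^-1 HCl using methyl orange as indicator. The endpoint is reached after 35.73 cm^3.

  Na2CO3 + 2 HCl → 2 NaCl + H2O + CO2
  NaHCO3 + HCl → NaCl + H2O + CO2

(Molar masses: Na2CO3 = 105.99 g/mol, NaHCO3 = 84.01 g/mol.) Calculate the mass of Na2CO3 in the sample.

n(HCl) = 0.03573 × 0.6364 = 0.02274 mol
Let x = n(Na2CO3), y = n(NaHCO3).
Titrant: 2x + 1y = 0.02274;  mass: 105.99x + 84.01y = 1.372
Solving, x = 8.678 × 10^-3 mol, y = 5.384 × 10^-3 mol
mass of Na2CO3 = 8.678 × 10^-3 × 105.99 = 0.9197 g

0.9197 g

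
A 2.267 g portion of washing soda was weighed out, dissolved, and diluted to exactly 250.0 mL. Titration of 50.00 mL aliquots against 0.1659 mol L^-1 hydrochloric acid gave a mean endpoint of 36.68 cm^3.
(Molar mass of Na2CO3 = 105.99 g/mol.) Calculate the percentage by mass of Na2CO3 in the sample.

71.13 %

Na2CO3 + 2 HCl → 2 NaCl + H2O + CO2
n(HCl) per titration = 0.03668 × 0.1659 = 6.085 × 10^-3 mol
From the 1:2 ratio, n(Na2CO3) in each aliquot = 1/2 × 6.085 × 10^-3 = 3.043 × 10^-3 mol
n(Na2CO3) in the whole flask = 3.043 × 10^-3 × 250.0/50.00 = 0.01521 mol
mass of Na2CO3 = 0.01521 × 105.99 = 1.612 g
% Na2CO3 = 1.612 / 2.267 × 100 = 71.13 %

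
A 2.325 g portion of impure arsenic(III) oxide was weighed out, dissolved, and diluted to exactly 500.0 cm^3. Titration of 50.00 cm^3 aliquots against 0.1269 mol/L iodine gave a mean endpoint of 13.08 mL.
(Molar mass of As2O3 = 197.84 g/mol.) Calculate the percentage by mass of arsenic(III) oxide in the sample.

70.62 %

As2O3 + 2 I2 + 2 H2O → As2O5 + 4 HI
n(I2) per titration = 0.01308 × 0.1269 = 1.660 × 10^-3 mol
From the 1:2 ratio, n(As2O3) in each aliquot = 1/2 × 1.660 × 10^-3 = 8.299 × 10^-4 mol
n(As2O3) in the whole flask = 8.299 × 10^-4 × 500.0/50.00 = 8.299 × 10^-3 mol
mass of As2O3 = 8.299 × 10^-3 × 197.84 = 1.642 g
% As2O3 = 1.642 / 2.325 × 100 = 70.62 %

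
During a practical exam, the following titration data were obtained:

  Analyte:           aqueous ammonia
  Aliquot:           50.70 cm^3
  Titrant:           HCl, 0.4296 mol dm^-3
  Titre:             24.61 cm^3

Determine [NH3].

NH3 + HCl → NH4Cl
n(HCl) = 0.02461 L × 0.4296 mol/L = 0.01057 mol
n(NH3) = 0.01057 mol (1:1 mole ratio)
[NH3] = 0.01057 mol / 0.05070 L = 0.2085 mol/L

0.2085 mol/L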